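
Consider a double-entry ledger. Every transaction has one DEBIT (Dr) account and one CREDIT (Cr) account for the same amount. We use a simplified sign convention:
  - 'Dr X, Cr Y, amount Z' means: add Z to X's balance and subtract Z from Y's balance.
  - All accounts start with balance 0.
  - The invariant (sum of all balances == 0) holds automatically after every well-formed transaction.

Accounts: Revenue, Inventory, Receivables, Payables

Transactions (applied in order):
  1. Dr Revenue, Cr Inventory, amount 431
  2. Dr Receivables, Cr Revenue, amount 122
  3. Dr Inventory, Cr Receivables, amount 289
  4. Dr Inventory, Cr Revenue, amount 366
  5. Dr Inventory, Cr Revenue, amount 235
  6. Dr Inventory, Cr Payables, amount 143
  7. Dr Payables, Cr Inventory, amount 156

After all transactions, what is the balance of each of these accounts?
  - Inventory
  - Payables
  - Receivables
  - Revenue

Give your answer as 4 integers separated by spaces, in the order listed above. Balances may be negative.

After txn 1 (Dr Revenue, Cr Inventory, amount 431): Inventory=-431 Revenue=431
After txn 2 (Dr Receivables, Cr Revenue, amount 122): Inventory=-431 Receivables=122 Revenue=309
After txn 3 (Dr Inventory, Cr Receivables, amount 289): Inventory=-142 Receivables=-167 Revenue=309
After txn 4 (Dr Inventory, Cr Revenue, amount 366): Inventory=224 Receivables=-167 Revenue=-57
After txn 5 (Dr Inventory, Cr Revenue, amount 235): Inventory=459 Receivables=-167 Revenue=-292
After txn 6 (Dr Inventory, Cr Payables, amount 143): Inventory=602 Payables=-143 Receivables=-167 Revenue=-292
After txn 7 (Dr Payables, Cr Inventory, amount 156): Inventory=446 Payables=13 Receivables=-167 Revenue=-292

Answer: 446 13 -167 -292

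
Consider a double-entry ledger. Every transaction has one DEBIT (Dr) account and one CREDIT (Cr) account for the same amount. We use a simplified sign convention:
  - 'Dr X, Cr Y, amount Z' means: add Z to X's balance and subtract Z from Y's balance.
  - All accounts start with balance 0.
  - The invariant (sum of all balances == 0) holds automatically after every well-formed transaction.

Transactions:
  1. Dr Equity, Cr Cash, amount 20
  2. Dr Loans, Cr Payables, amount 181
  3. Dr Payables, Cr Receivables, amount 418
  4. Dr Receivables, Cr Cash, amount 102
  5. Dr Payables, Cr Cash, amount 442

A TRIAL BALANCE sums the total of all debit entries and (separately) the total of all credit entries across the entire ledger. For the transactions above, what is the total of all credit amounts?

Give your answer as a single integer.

Answer: 1163

Derivation:
Txn 1: credit+=20
Txn 2: credit+=181
Txn 3: credit+=418
Txn 4: credit+=102
Txn 5: credit+=442
Total credits = 1163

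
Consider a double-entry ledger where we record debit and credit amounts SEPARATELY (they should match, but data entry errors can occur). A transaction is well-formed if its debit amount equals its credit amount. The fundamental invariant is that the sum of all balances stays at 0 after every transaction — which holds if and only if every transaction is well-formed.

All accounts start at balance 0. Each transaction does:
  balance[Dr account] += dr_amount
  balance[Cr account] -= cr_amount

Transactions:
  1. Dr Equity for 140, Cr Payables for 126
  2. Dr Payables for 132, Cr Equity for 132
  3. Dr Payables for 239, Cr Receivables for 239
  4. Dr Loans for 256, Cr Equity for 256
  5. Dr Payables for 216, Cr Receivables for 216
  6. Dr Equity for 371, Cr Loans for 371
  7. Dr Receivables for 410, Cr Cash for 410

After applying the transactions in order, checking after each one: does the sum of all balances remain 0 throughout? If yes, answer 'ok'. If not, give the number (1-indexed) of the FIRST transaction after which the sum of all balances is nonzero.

After txn 1: dr=140 cr=126 sum_balances=14
After txn 2: dr=132 cr=132 sum_balances=14
After txn 3: dr=239 cr=239 sum_balances=14
After txn 4: dr=256 cr=256 sum_balances=14
After txn 5: dr=216 cr=216 sum_balances=14
After txn 6: dr=371 cr=371 sum_balances=14
After txn 7: dr=410 cr=410 sum_balances=14

Answer: 1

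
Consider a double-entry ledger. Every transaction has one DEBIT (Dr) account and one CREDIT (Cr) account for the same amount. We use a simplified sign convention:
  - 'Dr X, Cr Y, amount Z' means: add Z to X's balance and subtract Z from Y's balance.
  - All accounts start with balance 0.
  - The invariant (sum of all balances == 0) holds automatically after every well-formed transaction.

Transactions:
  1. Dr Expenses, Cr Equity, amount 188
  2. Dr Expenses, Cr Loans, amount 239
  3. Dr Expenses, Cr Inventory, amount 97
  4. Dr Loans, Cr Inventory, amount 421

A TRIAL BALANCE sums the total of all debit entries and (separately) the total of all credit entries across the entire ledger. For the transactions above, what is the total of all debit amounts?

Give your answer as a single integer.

Txn 1: debit+=188
Txn 2: debit+=239
Txn 3: debit+=97
Txn 4: debit+=421
Total debits = 945

Answer: 945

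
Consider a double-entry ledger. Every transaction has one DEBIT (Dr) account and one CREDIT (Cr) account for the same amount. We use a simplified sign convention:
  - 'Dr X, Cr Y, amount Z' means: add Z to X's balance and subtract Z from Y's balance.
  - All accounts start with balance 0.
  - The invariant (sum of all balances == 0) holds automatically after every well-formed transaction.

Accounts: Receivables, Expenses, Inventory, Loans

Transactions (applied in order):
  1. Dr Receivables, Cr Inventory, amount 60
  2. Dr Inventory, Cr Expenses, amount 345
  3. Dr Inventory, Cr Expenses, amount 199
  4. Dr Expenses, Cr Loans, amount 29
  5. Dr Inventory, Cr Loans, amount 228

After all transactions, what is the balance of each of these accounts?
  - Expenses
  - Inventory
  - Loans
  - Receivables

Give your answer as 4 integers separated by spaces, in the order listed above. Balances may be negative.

Answer: -515 712 -257 60

Derivation:
After txn 1 (Dr Receivables, Cr Inventory, amount 60): Inventory=-60 Receivables=60
After txn 2 (Dr Inventory, Cr Expenses, amount 345): Expenses=-345 Inventory=285 Receivables=60
After txn 3 (Dr Inventory, Cr Expenses, amount 199): Expenses=-544 Inventory=484 Receivables=60
After txn 4 (Dr Expenses, Cr Loans, amount 29): Expenses=-515 Inventory=484 Loans=-29 Receivables=60
After txn 5 (Dr Inventory, Cr Loans, amount 228): Expenses=-515 Inventory=712 Loans=-257 Receivables=60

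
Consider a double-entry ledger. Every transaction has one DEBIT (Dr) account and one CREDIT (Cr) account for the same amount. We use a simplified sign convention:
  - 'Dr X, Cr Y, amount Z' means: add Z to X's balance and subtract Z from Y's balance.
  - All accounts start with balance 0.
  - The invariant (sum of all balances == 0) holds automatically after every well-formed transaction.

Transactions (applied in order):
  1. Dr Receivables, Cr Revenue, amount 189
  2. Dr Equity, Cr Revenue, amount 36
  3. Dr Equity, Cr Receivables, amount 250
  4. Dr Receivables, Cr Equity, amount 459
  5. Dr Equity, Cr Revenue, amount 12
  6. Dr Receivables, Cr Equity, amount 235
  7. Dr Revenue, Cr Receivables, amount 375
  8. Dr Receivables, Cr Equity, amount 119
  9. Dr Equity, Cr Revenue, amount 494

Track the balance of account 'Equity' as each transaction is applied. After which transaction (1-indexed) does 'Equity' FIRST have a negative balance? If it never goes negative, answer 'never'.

Answer: 4

Derivation:
After txn 1: Equity=0
After txn 2: Equity=36
After txn 3: Equity=286
After txn 4: Equity=-173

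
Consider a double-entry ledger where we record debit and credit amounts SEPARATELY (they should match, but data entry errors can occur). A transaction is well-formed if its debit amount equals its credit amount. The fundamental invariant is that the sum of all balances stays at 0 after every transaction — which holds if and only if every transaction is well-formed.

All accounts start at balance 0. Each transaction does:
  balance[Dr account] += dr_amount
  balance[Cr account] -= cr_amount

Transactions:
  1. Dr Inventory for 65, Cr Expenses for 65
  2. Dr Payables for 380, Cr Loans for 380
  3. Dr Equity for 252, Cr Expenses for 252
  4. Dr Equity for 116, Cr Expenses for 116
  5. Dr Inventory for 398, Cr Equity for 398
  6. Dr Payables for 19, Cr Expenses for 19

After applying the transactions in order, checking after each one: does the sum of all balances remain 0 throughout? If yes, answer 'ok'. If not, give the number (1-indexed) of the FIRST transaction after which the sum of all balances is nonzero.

After txn 1: dr=65 cr=65 sum_balances=0
After txn 2: dr=380 cr=380 sum_balances=0
After txn 3: dr=252 cr=252 sum_balances=0
After txn 4: dr=116 cr=116 sum_balances=0
After txn 5: dr=398 cr=398 sum_balances=0
After txn 6: dr=19 cr=19 sum_balances=0

Answer: ok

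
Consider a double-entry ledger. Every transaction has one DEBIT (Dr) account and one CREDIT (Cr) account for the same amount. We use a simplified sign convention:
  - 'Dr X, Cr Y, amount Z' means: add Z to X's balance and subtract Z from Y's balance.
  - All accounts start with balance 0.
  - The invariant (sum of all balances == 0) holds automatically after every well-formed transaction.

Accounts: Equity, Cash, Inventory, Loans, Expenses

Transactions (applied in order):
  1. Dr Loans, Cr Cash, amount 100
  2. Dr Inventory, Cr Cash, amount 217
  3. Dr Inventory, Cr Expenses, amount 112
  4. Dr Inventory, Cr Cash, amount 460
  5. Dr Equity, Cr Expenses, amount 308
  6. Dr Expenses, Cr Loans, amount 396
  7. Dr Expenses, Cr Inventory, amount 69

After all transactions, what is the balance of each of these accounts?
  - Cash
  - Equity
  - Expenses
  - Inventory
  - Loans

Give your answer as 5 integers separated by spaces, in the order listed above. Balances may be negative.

After txn 1 (Dr Loans, Cr Cash, amount 100): Cash=-100 Loans=100
After txn 2 (Dr Inventory, Cr Cash, amount 217): Cash=-317 Inventory=217 Loans=100
After txn 3 (Dr Inventory, Cr Expenses, amount 112): Cash=-317 Expenses=-112 Inventory=329 Loans=100
After txn 4 (Dr Inventory, Cr Cash, amount 460): Cash=-777 Expenses=-112 Inventory=789 Loans=100
After txn 5 (Dr Equity, Cr Expenses, amount 308): Cash=-777 Equity=308 Expenses=-420 Inventory=789 Loans=100
After txn 6 (Dr Expenses, Cr Loans, amount 396): Cash=-777 Equity=308 Expenses=-24 Inventory=789 Loans=-296
After txn 7 (Dr Expenses, Cr Inventory, amount 69): Cash=-777 Equity=308 Expenses=45 Inventory=720 Loans=-296

Answer: -777 308 45 720 -296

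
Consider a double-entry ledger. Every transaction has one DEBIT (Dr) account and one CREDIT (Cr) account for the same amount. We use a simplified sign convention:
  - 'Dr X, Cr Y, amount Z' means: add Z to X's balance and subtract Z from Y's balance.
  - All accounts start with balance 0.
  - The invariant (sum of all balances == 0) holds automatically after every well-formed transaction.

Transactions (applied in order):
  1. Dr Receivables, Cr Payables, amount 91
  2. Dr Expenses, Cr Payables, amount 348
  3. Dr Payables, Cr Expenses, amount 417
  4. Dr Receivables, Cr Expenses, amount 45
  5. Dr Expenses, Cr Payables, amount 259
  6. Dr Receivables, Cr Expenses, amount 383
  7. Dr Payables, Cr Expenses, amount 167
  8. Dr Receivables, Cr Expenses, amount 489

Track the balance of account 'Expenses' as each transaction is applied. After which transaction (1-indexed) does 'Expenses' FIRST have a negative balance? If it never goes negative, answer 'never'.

After txn 1: Expenses=0
After txn 2: Expenses=348
After txn 3: Expenses=-69

Answer: 3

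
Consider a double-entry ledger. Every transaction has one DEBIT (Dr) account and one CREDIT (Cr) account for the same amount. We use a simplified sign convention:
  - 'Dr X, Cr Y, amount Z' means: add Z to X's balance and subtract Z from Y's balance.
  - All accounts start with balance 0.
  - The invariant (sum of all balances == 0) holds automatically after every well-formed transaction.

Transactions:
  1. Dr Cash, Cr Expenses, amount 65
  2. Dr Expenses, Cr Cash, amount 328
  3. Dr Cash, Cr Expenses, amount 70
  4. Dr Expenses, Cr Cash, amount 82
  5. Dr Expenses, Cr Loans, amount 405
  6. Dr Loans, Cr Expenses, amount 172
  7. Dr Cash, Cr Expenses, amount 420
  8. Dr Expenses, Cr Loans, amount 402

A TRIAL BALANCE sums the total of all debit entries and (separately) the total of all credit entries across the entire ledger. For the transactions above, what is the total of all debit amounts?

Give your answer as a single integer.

Txn 1: debit+=65
Txn 2: debit+=328
Txn 3: debit+=70
Txn 4: debit+=82
Txn 5: debit+=405
Txn 6: debit+=172
Txn 7: debit+=420
Txn 8: debit+=402
Total debits = 1944

Answer: 1944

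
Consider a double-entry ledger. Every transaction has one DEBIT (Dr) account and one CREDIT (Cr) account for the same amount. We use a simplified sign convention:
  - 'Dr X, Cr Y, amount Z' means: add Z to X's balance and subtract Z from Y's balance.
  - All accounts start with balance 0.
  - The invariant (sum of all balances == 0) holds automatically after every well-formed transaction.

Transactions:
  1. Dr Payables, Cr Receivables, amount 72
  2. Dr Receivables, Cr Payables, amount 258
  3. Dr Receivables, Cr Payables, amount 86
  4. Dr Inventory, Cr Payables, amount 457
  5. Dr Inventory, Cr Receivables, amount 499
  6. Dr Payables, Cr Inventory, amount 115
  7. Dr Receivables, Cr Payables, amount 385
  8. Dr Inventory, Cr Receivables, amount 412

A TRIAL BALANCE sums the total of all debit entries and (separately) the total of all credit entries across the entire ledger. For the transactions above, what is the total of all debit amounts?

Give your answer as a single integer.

Txn 1: debit+=72
Txn 2: debit+=258
Txn 3: debit+=86
Txn 4: debit+=457
Txn 5: debit+=499
Txn 6: debit+=115
Txn 7: debit+=385
Txn 8: debit+=412
Total debits = 2284

Answer: 2284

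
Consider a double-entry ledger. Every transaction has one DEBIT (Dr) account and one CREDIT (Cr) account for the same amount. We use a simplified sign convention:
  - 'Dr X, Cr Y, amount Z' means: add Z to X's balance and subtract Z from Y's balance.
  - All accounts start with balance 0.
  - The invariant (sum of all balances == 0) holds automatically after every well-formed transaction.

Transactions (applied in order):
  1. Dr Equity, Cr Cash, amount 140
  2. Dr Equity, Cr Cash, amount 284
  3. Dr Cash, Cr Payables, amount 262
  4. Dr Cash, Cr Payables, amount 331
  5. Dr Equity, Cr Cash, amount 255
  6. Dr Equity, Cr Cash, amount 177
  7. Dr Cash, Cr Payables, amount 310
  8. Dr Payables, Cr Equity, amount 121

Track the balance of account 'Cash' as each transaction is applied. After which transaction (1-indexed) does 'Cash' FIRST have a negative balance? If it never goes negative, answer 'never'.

Answer: 1

Derivation:
After txn 1: Cash=-140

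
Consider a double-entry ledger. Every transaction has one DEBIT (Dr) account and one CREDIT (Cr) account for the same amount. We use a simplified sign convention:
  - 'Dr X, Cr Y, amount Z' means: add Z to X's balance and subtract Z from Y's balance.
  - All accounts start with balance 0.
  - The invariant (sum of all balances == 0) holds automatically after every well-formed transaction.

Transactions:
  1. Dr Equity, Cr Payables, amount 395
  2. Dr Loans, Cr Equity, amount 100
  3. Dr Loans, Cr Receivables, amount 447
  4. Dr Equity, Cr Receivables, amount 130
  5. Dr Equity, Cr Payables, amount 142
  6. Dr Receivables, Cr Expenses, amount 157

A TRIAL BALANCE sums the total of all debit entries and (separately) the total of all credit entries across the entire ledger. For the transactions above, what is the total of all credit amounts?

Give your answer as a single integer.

Answer: 1371

Derivation:
Txn 1: credit+=395
Txn 2: credit+=100
Txn 3: credit+=447
Txn 4: credit+=130
Txn 5: credit+=142
Txn 6: credit+=157
Total credits = 1371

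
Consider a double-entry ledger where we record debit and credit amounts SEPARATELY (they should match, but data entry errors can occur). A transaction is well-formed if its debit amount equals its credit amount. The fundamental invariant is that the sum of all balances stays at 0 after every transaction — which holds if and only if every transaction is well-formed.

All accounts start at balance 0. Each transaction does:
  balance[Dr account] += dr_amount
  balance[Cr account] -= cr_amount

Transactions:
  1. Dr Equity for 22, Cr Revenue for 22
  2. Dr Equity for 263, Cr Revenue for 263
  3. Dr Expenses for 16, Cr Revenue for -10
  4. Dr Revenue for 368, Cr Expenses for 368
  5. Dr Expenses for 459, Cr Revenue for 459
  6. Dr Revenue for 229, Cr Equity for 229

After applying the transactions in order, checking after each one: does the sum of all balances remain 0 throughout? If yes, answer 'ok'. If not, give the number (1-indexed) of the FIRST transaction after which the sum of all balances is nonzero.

After txn 1: dr=22 cr=22 sum_balances=0
After txn 2: dr=263 cr=263 sum_balances=0
After txn 3: dr=16 cr=-10 sum_balances=26
After txn 4: dr=368 cr=368 sum_balances=26
After txn 5: dr=459 cr=459 sum_balances=26
After txn 6: dr=229 cr=229 sum_balances=26

Answer: 3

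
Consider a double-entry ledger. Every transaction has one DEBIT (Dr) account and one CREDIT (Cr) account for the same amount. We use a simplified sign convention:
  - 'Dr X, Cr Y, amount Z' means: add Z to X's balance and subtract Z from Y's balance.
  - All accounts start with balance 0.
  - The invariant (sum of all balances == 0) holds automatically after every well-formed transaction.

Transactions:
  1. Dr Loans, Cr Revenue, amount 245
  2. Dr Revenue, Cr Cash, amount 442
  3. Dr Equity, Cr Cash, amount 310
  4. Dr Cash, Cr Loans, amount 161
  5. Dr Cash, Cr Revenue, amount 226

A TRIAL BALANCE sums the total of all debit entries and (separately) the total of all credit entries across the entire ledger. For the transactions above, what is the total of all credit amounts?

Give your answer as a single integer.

Txn 1: credit+=245
Txn 2: credit+=442
Txn 3: credit+=310
Txn 4: credit+=161
Txn 5: credit+=226
Total credits = 1384

Answer: 1384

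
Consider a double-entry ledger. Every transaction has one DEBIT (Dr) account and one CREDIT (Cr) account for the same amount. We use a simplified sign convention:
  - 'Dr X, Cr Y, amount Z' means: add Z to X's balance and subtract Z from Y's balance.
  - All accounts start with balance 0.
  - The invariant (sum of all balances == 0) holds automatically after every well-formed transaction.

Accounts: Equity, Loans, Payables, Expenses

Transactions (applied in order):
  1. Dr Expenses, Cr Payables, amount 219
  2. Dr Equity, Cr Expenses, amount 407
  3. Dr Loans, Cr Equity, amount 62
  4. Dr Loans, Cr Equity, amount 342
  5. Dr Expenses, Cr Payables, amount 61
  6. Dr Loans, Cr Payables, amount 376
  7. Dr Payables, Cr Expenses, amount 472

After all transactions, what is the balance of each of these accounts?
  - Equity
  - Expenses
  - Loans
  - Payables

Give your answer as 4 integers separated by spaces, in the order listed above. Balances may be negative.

Answer: 3 -599 780 -184

Derivation:
After txn 1 (Dr Expenses, Cr Payables, amount 219): Expenses=219 Payables=-219
After txn 2 (Dr Equity, Cr Expenses, amount 407): Equity=407 Expenses=-188 Payables=-219
After txn 3 (Dr Loans, Cr Equity, amount 62): Equity=345 Expenses=-188 Loans=62 Payables=-219
After txn 4 (Dr Loans, Cr Equity, amount 342): Equity=3 Expenses=-188 Loans=404 Payables=-219
After txn 5 (Dr Expenses, Cr Payables, amount 61): Equity=3 Expenses=-127 Loans=404 Payables=-280
After txn 6 (Dr Loans, Cr Payables, amount 376): Equity=3 Expenses=-127 Loans=780 Payables=-656
After txn 7 (Dr Payables, Cr Expenses, amount 472): Equity=3 Expenses=-599 Loans=780 Payables=-184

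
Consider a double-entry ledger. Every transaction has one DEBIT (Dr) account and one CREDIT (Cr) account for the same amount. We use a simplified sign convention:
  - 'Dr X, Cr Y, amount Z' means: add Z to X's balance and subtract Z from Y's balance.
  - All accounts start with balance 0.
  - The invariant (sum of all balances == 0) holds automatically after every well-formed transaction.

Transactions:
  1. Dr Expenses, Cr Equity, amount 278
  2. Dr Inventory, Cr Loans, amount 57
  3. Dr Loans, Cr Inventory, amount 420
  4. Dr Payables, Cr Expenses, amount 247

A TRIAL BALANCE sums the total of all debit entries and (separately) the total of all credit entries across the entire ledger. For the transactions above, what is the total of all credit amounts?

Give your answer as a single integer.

Txn 1: credit+=278
Txn 2: credit+=57
Txn 3: credit+=420
Txn 4: credit+=247
Total credits = 1002

Answer: 1002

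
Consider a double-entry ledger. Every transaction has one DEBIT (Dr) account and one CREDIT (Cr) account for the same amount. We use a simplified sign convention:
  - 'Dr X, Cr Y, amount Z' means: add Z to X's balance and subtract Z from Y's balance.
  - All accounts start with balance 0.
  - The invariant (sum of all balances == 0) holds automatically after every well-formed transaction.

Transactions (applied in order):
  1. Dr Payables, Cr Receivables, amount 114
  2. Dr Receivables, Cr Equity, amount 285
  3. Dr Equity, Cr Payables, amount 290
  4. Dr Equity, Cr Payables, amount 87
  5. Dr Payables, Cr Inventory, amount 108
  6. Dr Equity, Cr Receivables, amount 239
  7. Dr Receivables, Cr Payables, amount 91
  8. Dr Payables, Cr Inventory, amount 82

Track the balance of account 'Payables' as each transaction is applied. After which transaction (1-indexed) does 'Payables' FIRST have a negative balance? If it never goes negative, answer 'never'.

Answer: 3

Derivation:
After txn 1: Payables=114
After txn 2: Payables=114
After txn 3: Payables=-176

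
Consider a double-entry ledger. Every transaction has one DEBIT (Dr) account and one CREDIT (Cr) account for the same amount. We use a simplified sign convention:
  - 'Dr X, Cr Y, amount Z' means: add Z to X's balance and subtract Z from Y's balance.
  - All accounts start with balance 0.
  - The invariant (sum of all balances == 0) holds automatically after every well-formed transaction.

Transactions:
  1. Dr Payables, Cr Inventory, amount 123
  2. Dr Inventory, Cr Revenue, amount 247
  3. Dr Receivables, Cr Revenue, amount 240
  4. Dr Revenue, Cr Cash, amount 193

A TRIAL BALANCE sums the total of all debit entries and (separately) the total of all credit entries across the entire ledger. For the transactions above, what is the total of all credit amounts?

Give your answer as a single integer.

Answer: 803

Derivation:
Txn 1: credit+=123
Txn 2: credit+=247
Txn 3: credit+=240
Txn 4: credit+=193
Total credits = 803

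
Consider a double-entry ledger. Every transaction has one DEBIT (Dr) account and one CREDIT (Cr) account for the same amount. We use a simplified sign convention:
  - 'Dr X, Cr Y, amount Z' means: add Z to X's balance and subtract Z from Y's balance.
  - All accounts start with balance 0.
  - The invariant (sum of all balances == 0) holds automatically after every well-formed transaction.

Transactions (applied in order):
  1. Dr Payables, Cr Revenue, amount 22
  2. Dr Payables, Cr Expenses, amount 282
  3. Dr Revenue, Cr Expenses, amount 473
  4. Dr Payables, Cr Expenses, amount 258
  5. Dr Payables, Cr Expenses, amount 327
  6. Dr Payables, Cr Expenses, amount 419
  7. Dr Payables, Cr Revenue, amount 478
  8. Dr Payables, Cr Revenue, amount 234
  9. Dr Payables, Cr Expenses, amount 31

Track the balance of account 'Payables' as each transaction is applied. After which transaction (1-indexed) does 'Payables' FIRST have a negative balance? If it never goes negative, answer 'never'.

After txn 1: Payables=22
After txn 2: Payables=304
After txn 3: Payables=304
After txn 4: Payables=562
After txn 5: Payables=889
After txn 6: Payables=1308
After txn 7: Payables=1786
After txn 8: Payables=2020
After txn 9: Payables=2051

Answer: never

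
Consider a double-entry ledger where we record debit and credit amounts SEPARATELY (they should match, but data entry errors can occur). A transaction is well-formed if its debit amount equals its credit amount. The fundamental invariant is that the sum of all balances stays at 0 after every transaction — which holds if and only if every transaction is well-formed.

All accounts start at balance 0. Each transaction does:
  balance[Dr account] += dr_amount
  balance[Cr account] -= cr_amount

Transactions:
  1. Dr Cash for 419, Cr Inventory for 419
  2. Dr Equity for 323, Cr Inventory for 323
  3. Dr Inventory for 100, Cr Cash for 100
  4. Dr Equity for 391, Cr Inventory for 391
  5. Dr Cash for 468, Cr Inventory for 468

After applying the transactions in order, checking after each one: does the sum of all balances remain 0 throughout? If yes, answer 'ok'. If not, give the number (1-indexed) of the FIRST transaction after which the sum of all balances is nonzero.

Answer: ok

Derivation:
After txn 1: dr=419 cr=419 sum_balances=0
After txn 2: dr=323 cr=323 sum_balances=0
After txn 3: dr=100 cr=100 sum_balances=0
After txn 4: dr=391 cr=391 sum_balances=0
After txn 5: dr=468 cr=468 sum_balances=0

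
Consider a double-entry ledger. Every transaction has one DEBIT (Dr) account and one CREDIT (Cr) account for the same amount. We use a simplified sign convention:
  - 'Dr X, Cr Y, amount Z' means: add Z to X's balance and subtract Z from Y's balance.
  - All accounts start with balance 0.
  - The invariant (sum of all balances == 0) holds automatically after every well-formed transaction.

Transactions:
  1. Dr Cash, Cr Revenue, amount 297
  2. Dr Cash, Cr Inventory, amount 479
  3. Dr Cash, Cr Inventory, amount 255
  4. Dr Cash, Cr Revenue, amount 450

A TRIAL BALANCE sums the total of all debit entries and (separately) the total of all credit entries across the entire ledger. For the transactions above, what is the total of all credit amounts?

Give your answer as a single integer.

Answer: 1481

Derivation:
Txn 1: credit+=297
Txn 2: credit+=479
Txn 3: credit+=255
Txn 4: credit+=450
Total credits = 1481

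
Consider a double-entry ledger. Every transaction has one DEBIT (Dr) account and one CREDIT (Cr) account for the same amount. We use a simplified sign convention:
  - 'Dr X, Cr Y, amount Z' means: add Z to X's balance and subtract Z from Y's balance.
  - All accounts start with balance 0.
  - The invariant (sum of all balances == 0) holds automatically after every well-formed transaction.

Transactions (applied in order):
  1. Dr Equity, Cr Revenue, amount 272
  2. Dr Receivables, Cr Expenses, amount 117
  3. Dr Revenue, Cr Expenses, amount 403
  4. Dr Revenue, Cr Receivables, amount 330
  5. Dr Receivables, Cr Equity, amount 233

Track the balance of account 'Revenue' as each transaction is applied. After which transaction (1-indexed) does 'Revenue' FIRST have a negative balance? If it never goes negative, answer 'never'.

Answer: 1

Derivation:
After txn 1: Revenue=-272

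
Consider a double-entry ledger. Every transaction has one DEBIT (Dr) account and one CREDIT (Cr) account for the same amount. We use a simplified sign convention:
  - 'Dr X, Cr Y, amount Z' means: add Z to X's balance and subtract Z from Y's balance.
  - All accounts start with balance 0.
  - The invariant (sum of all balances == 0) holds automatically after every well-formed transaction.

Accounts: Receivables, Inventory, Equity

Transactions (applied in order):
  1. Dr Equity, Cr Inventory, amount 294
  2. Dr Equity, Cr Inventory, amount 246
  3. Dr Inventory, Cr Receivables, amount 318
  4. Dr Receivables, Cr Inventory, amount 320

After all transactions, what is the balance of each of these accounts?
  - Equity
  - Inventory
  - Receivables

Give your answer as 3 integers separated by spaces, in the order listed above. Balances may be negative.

After txn 1 (Dr Equity, Cr Inventory, amount 294): Equity=294 Inventory=-294
After txn 2 (Dr Equity, Cr Inventory, amount 246): Equity=540 Inventory=-540
After txn 3 (Dr Inventory, Cr Receivables, amount 318): Equity=540 Inventory=-222 Receivables=-318
After txn 4 (Dr Receivables, Cr Inventory, amount 320): Equity=540 Inventory=-542 Receivables=2

Answer: 540 -542 2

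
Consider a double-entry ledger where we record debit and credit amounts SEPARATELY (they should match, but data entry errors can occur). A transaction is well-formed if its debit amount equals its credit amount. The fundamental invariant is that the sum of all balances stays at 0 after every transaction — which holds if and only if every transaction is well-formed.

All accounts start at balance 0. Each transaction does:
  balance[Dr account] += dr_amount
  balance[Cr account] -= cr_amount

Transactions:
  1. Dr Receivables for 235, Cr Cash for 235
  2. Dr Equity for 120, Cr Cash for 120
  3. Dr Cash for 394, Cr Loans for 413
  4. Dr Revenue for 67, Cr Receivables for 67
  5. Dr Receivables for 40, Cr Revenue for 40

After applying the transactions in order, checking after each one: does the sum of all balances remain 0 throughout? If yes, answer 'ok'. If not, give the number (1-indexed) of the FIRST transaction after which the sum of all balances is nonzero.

After txn 1: dr=235 cr=235 sum_balances=0
After txn 2: dr=120 cr=120 sum_balances=0
After txn 3: dr=394 cr=413 sum_balances=-19
After txn 4: dr=67 cr=67 sum_balances=-19
After txn 5: dr=40 cr=40 sum_balances=-19

Answer: 3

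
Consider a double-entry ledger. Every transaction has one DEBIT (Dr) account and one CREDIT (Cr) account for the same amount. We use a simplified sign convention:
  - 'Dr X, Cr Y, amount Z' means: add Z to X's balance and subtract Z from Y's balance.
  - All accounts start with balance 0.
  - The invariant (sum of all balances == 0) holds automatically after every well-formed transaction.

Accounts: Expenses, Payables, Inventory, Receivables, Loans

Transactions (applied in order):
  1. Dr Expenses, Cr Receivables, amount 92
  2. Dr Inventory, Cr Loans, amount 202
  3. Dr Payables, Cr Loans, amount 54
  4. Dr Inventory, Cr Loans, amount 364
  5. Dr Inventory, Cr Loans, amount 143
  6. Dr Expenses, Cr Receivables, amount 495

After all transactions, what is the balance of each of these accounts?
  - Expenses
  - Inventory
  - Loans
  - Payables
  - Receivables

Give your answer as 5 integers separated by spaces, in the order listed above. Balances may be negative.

After txn 1 (Dr Expenses, Cr Receivables, amount 92): Expenses=92 Receivables=-92
After txn 2 (Dr Inventory, Cr Loans, amount 202): Expenses=92 Inventory=202 Loans=-202 Receivables=-92
After txn 3 (Dr Payables, Cr Loans, amount 54): Expenses=92 Inventory=202 Loans=-256 Payables=54 Receivables=-92
After txn 4 (Dr Inventory, Cr Loans, amount 364): Expenses=92 Inventory=566 Loans=-620 Payables=54 Receivables=-92
After txn 5 (Dr Inventory, Cr Loans, amount 143): Expenses=92 Inventory=709 Loans=-763 Payables=54 Receivables=-92
After txn 6 (Dr Expenses, Cr Receivables, amount 495): Expenses=587 Inventory=709 Loans=-763 Payables=54 Receivables=-587

Answer: 587 709 -763 54 -587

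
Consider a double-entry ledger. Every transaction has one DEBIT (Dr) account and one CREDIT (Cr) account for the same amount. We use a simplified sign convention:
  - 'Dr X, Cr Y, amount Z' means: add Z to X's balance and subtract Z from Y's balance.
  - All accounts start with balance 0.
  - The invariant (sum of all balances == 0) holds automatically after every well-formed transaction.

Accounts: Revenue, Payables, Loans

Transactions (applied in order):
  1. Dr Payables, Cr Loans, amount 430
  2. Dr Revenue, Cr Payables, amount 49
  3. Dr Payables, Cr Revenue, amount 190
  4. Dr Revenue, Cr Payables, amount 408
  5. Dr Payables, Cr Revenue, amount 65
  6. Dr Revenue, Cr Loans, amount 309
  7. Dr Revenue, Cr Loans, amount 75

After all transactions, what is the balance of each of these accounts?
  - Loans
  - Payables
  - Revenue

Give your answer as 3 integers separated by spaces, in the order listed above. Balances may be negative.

Answer: -814 228 586

Derivation:
After txn 1 (Dr Payables, Cr Loans, amount 430): Loans=-430 Payables=430
After txn 2 (Dr Revenue, Cr Payables, amount 49): Loans=-430 Payables=381 Revenue=49
After txn 3 (Dr Payables, Cr Revenue, amount 190): Loans=-430 Payables=571 Revenue=-141
After txn 4 (Dr Revenue, Cr Payables, amount 408): Loans=-430 Payables=163 Revenue=267
After txn 5 (Dr Payables, Cr Revenue, amount 65): Loans=-430 Payables=228 Revenue=202
After txn 6 (Dr Revenue, Cr Loans, amount 309): Loans=-739 Payables=228 Revenue=511
After txn 7 (Dr Revenue, Cr Loans, amount 75): Loans=-814 Payables=228 Revenue=586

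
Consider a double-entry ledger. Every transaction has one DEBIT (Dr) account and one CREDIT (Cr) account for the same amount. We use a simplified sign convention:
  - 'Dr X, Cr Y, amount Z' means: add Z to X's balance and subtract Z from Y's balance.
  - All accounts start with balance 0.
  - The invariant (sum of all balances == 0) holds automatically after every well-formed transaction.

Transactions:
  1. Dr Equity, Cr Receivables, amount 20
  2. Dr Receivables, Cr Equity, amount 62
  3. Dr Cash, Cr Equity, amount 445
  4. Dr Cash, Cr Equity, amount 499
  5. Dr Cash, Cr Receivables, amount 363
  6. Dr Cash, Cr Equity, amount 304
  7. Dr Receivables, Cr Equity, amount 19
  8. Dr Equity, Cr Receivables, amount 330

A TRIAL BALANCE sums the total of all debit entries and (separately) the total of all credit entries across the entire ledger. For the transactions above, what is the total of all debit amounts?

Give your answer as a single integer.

Answer: 2042

Derivation:
Txn 1: debit+=20
Txn 2: debit+=62
Txn 3: debit+=445
Txn 4: debit+=499
Txn 5: debit+=363
Txn 6: debit+=304
Txn 7: debit+=19
Txn 8: debit+=330
Total debits = 2042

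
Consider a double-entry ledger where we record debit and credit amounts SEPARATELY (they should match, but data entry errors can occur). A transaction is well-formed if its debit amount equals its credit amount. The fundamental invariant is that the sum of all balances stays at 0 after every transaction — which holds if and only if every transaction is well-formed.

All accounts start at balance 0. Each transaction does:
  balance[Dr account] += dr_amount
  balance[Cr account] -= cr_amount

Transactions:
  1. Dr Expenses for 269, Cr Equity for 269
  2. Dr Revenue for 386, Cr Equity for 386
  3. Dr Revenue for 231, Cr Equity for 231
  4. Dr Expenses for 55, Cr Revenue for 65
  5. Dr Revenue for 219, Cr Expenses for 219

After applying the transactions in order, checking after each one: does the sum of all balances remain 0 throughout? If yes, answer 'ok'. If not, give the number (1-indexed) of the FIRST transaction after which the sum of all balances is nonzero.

Answer: 4

Derivation:
After txn 1: dr=269 cr=269 sum_balances=0
After txn 2: dr=386 cr=386 sum_balances=0
After txn 3: dr=231 cr=231 sum_balances=0
After txn 4: dr=55 cr=65 sum_balances=-10
After txn 5: dr=219 cr=219 sum_balances=-10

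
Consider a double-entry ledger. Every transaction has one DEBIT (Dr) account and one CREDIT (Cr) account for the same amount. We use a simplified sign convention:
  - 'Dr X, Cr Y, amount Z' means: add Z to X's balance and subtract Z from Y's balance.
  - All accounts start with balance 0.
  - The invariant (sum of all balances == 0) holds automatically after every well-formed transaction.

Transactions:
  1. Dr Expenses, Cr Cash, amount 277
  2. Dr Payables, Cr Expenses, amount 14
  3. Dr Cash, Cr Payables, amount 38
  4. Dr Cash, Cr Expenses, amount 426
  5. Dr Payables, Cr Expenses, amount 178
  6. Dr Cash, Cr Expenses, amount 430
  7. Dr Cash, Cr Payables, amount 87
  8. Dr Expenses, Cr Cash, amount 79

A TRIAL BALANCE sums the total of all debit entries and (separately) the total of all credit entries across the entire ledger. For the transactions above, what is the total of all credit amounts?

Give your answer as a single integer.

Txn 1: credit+=277
Txn 2: credit+=14
Txn 3: credit+=38
Txn 4: credit+=426
Txn 5: credit+=178
Txn 6: credit+=430
Txn 7: credit+=87
Txn 8: credit+=79
Total credits = 1529

Answer: 1529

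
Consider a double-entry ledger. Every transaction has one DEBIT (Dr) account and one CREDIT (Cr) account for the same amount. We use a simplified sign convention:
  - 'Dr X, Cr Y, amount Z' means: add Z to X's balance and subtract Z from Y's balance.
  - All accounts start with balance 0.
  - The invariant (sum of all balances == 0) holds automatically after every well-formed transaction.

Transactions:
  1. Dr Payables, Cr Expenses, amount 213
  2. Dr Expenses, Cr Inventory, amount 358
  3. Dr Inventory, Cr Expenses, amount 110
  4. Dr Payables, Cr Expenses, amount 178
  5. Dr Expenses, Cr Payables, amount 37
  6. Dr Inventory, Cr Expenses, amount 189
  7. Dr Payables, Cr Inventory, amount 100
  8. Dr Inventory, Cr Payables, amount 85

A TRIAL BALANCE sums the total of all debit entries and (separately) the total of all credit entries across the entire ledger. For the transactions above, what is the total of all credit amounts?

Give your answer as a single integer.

Answer: 1270

Derivation:
Txn 1: credit+=213
Txn 2: credit+=358
Txn 3: credit+=110
Txn 4: credit+=178
Txn 5: credit+=37
Txn 6: credit+=189
Txn 7: credit+=100
Txn 8: credit+=85
Total credits = 1270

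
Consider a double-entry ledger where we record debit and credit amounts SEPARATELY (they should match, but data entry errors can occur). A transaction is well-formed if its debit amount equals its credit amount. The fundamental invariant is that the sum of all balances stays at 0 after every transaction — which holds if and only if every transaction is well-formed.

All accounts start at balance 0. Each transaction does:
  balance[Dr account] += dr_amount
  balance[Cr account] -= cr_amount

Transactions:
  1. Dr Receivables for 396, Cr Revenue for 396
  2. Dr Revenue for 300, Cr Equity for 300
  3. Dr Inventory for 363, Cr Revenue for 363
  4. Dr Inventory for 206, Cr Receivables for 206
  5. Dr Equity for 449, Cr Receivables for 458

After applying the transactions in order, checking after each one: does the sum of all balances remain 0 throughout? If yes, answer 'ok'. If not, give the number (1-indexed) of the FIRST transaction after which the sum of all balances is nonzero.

Answer: 5

Derivation:
After txn 1: dr=396 cr=396 sum_balances=0
After txn 2: dr=300 cr=300 sum_balances=0
After txn 3: dr=363 cr=363 sum_balances=0
After txn 4: dr=206 cr=206 sum_balances=0
After txn 5: dr=449 cr=458 sum_balances=-9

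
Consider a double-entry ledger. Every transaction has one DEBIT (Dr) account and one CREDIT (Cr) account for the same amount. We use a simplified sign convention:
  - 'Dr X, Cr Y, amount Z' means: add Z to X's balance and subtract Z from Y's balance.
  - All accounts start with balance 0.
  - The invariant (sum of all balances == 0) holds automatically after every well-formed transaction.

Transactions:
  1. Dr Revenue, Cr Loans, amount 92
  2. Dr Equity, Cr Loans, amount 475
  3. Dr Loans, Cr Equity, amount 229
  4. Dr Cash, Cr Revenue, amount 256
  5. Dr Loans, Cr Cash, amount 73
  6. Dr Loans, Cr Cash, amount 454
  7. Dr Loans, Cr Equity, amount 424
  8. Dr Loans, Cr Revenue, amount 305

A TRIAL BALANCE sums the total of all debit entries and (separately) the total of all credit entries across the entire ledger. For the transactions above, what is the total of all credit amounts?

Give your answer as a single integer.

Answer: 2308

Derivation:
Txn 1: credit+=92
Txn 2: credit+=475
Txn 3: credit+=229
Txn 4: credit+=256
Txn 5: credit+=73
Txn 6: credit+=454
Txn 7: credit+=424
Txn 8: credit+=305
Total credits = 2308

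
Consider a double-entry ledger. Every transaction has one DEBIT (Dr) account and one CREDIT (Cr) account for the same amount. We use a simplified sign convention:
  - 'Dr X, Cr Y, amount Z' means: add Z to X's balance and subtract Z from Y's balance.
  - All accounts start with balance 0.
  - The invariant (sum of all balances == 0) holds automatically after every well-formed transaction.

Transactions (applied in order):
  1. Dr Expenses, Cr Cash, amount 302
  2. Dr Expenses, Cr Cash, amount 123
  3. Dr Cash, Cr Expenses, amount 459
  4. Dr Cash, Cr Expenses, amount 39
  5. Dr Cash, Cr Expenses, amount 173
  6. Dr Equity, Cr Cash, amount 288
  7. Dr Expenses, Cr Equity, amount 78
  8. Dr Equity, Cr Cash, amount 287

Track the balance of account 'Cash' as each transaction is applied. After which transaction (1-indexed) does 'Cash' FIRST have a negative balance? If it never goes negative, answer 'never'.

After txn 1: Cash=-302

Answer: 1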